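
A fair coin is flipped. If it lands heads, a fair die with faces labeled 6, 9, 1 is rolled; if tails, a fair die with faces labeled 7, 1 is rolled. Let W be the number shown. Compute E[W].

E[W | heads] = (6+9+1)/3 = 16/3.
E[W | tails] = (7+1)/2 = 4.
E[W] = (1/2)·(16/3) + (1/2)·(4) = 14/3.

14/3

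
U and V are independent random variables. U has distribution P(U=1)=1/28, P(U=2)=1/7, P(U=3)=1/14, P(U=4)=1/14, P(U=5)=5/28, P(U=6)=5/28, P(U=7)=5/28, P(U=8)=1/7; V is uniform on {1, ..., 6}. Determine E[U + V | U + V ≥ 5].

P(U + V ≥ 5) = 155/168.
Summing (U+V)·P(x,y) over outcomes with U + V ≥ 5 gives 471/56.
E[U + V | U + V ≥ 5] = (471/56) / (155/168) = 1413/155.

1413/155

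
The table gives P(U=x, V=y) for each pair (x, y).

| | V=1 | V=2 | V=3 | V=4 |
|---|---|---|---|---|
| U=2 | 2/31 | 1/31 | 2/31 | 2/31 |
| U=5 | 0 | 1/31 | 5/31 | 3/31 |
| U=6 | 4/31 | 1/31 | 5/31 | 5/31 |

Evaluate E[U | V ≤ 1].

P(V ≤ 1) = 6/31.
Σ U·P over the event = 2·(2/31) + 6·(4/31) = 28/31.
E[U | V ≤ 1] = (28/31) / (6/31) = 14/3.

14/3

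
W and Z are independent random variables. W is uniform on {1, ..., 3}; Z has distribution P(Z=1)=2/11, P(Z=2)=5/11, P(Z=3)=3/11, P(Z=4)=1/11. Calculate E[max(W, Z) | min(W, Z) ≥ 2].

P(min(W, Z) ≥ 2) = 6/11.
Summing max(W,Z)·P(x,y) over outcomes with min(W, Z) ≥ 2 gives 17/11.
E[max(W, Z) | min(W, Z) ≥ 2] = (17/11) / (6/11) = 17/6.

17/6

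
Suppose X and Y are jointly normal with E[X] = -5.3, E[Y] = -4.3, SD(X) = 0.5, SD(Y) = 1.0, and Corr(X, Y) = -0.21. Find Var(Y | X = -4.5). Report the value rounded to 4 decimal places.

0.9559

The conditional variance in a bivariate normal is σ_Y²(1 − ρ²), independent of x.
Var(Y | X=-4.5) = (1.0)²·(1 − (-0.21)²) = 1·0.9559 = 0.9559.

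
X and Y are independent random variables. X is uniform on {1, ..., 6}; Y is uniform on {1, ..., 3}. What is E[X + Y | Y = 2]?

11/2

Outcomes with Y = 2: (1,2), (2,2), (3,2), (4,2), (5,2), (6,2), each with probability 1/18.
E[X + Y | Y = 2] = (3 + 4 + 5 + 6 + 7 + 8) / 6 = 11/2.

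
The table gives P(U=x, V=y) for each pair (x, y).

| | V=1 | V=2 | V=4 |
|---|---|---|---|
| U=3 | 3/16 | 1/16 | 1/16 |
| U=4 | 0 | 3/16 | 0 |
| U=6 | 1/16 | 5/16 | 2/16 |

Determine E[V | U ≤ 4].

15/8

P(U ≤ 4) = 1/2.
Σ V·P over the event = 1·(3/16) + 2·(1/16) + 4·(1/16) + 2·(3/16) = 15/16.
E[V | U ≤ 4] = (15/16) / (1/2) = 15/8.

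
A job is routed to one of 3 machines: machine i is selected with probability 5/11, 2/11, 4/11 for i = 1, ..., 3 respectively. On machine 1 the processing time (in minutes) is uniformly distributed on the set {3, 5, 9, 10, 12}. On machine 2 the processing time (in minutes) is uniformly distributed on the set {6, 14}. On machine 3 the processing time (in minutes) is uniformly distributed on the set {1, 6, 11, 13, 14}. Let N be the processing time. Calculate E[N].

95/11

E[N | machine 1] = (3+5+9+10+12)/5 = 39/5.
E[N | machine 2] = (6+14)/2 = 10.
E[N | machine 3] = (1+6+11+13+14)/5 = 9.
By the law of total expectation,
E[N] = (5/11)·(39/5) + (2/11)·(10) + (4/11)·(9) = 95/11.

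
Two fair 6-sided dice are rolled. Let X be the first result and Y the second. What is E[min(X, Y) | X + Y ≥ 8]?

P(X + Y ≥ 8) = 5/12.
Summing min(X,Y)·P(x,y) over outcomes with X + Y ≥ 8 gives 19/12.
E[min(X, Y) | X + Y ≥ 8] = (19/12) / (5/12) = 19/5.

19/5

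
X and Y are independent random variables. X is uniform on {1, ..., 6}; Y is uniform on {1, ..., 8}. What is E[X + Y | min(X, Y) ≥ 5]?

12

Outcomes with min(X, Y) ≥ 5: (5,5), (5,6), (5,7), (5,8), (6,5), (6,6), (6,7), (6,8), each with probability 1/48.
E[X + Y | min(X, Y) ≥ 5] = (10 + 11 + 12 + 13 + 11 + 12 + 13 + 14) / 8 = 12.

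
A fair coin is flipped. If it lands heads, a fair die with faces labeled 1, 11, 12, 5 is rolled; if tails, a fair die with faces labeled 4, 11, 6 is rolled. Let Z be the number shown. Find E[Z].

E[Z | heads] = (1+11+12+5)/4 = 29/4.
E[Z | tails] = (4+11+6)/3 = 7.
E[Z] = (1/2)·(29/4) + (1/2)·(7) = 57/8.

57/8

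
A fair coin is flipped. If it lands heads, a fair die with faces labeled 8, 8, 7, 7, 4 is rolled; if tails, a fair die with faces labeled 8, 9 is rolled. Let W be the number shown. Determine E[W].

153/20

E[W | heads] = (8+8+7+7+4)/5 = 34/5.
E[W | tails] = (8+9)/2 = 17/2.
E[W] = (1/2)·(34/5) + (1/2)·(17/2) = 153/20.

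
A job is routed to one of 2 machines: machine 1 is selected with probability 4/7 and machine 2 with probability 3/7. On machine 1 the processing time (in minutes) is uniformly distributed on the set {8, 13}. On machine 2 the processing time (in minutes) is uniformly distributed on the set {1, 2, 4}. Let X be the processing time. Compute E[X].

E[X | machine 1] = (8+13)/2 = 21/2.
E[X | machine 2] = (1+2+4)/3 = 7/3.
By the law of total expectation,
E[X] = (4/7)·(21/2) + (3/7)·(7/3) = 7.

7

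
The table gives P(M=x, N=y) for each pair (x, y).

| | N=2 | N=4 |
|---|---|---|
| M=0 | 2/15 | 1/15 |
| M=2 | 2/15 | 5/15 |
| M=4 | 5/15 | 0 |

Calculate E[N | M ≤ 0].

P(M ≤ 0) = 1/5.
Σ N·P over the event = 2·(2/15) + 4·(1/15) = 8/15.
E[N | M ≤ 0] = (8/15) / (1/5) = 8/3.

8/3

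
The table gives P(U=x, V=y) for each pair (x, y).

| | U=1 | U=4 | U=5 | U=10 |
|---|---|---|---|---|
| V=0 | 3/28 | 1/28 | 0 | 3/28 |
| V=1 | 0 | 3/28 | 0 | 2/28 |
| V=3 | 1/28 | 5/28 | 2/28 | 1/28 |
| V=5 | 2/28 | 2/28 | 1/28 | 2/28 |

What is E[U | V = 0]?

37/7

P(V = 0) = 1/4.
Summing U·P(U=x,V=y) over the conditioning event gives 37/28.
E[U | V = 0] = (37/28) / (1/4) = 37/7.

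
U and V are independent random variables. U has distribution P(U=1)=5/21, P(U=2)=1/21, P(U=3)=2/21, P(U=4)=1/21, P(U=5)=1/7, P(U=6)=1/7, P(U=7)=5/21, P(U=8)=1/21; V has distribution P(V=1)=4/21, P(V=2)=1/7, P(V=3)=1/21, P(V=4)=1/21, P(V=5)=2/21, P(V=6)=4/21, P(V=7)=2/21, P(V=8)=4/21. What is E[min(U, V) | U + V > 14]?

93/13

P(U + V > 14) = 26/441.
Summing min(U,V)·P(x,y) over outcomes with U + V > 14 gives 62/147.
E[min(U, V) | U + V > 14] = (62/147) / (26/441) = 93/13.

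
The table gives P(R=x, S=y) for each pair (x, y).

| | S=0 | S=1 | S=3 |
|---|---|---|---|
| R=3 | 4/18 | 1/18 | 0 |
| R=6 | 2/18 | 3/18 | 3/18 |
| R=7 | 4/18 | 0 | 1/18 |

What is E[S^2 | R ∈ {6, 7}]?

P(R ∈ {6, 7}) = 13/18.
Σ S^2·P over the event = 0·(2/18) + 1·(3/18) + 9·(3/18) + 0·(4/18) + 9·(1/18) = 13/6.
E[S^2 | R ∈ {6, 7}] = (13/6) / (13/18) = 3.

3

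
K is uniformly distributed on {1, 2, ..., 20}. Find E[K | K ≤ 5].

Given K ≤ 5, K is equally likely to be any of {1, 2, 3, 4, 5}.
E[K | K ≤ 5] = (1 + 2 + 3 + 4 + 5) / 5 = 3.

3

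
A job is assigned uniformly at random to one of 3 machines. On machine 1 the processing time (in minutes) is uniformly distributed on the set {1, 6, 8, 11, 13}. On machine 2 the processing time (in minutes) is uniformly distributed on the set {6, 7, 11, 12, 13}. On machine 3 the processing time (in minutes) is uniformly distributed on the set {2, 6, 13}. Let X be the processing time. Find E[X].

41/5

E[X | machine 1] = (1+6+8+11+13)/5 = 39/5.
E[X | machine 2] = (6+7+11+12+13)/5 = 49/5.
E[X | machine 3] = (2+6+13)/3 = 7.
E[X] = (1/3)·(39/5) + (1/3)·(49/5) + (1/3)·(7) = 41/5.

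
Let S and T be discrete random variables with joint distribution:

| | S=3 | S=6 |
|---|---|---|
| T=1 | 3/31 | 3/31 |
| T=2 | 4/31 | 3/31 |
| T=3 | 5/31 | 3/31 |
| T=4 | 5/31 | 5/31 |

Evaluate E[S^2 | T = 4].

45/2

P(T = 4) = 10/31.
Σ S^2·P over the event = 9·(5/31) + 36·(5/31) = 225/31.
E[S^2 | T = 4] = (225/31) / (10/31) = 45/2.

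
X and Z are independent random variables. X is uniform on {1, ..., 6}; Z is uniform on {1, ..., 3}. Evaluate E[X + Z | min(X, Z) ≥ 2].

Outcomes with min(X, Z) ≥ 2: (2,2), (2,3), (3,2), (3,3), (4,2), (4,3), (5,2), (5,3), (6,2), (6,3), each with probability 1/18.
E[X + Z | min(X, Z) ≥ 2] = (4 + 5 + 5 + 6 + 6 + 7 + 7 + 8 + 8 + 9) / 10 = 13/2.

13/2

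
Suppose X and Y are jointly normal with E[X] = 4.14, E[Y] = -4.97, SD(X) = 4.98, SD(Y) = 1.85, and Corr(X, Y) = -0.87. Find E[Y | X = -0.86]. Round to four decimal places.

E[Y | X=x] = μ_Y + ρ(σ_Y/σ_X)(x − μ_X) for jointly normal variables.
E[Y | X=-0.86] = -4.97 + (-0.87)·(1.85/4.98)·(-0.86 − (4.14)) = -4.97 + (-0.323193)·(-5) = -3.3540.

-3.3540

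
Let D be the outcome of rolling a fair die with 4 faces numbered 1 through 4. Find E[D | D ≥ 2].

3

Given D ≥ 2, D is equally likely to be any of {2, 3, 4}.
E[D | D ≥ 2] = (2 + 3 + 4) / 3 = 3.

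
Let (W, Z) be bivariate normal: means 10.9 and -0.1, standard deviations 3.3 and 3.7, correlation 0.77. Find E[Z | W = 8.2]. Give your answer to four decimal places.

-2.4310

The regression of Z on W has slope ρ·σ_Z/σ_W and passes through (μ_W, μ_Z).
E[Z | W=8.2] = -0.1 + (0.77)·(3.7/3.3)·(8.2 − (10.9)) = -0.1 + (0.86333)·(-2.7) = -2.4310.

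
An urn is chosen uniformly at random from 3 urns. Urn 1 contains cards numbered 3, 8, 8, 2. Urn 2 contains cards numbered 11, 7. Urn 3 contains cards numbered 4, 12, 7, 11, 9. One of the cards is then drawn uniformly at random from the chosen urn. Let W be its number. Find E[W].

E[W | urn 1] = (3+8+8+2)/4 = 21/4.
E[W | urn 2] = (11+7)/2 = 9.
E[W | urn 3] = (4+12+7+11+9)/5 = 43/5.
E[W] = (1/3)·(21/4) + (1/3)·(9) + (1/3)·(43/5) = 457/60.

457/60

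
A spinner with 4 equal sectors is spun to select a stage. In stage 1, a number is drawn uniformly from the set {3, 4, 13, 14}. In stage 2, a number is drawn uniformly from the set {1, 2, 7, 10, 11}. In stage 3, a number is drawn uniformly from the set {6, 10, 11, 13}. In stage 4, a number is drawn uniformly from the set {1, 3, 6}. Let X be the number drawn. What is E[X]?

E[X | stage 1] = (3+4+13+14)/4 = 17/2.
E[X | stage 2] = (1+2+7+10+11)/5 = 31/5.
E[X | stage 3] = (6+10+11+13)/4 = 10.
E[X | stage 4] = (1+3+6)/3 = 10/3.
By the law of total expectation,
E[X] = (1/4)·(17/2) + (1/4)·(31/5) + (1/4)·(10) + (1/4)·(10/3) = 841/120.

841/120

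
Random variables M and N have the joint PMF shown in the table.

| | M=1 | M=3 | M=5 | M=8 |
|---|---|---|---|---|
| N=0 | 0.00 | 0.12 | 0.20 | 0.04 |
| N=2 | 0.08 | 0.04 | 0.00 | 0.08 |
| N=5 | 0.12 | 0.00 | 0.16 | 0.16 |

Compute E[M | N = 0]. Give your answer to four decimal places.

4.6667

P(N = 0) = 0.36.
Σ M·P over the event = 3·(0.12) + 5·(0.20) + 8·(0.04) = 1.68.
E[M | N = 0] = (1.68) / (0.36) = 4.6667.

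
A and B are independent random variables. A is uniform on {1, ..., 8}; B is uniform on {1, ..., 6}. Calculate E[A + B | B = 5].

19/2

Outcomes with B = 5: (1,5), (2,5), (3,5), (4,5), (5,5), (6,5), (7,5), (8,5), each with probability 1/48.
E[A + B | B = 5] = (6 + 7 + 8 + 9 + 10 + 11 + 12 + 13) / 8 = 19/2.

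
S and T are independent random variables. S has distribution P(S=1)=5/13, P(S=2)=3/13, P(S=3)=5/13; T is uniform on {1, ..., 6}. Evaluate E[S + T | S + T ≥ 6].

P(S + T ≥ 6) = 1/2.
Summing (S+T)·P(x,y) over outcomes with S + T ≥ 6 gives 139/39.
E[S + T | S + T ≥ 6] = (139/39) / (1/2) = 278/39.

278/39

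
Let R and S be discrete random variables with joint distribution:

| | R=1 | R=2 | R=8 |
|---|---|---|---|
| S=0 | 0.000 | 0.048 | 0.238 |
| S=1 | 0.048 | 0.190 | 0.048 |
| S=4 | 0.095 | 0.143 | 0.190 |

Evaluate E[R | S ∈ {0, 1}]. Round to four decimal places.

P(S ∈ {0, 1}) = 0.572.
Σ R·P over the event = 1·(0.048) + 2·(0.048) + 2·(0.190) + 8·(0.238) + 8·(0.048) = 2.812.
E[R | S ∈ {0, 1}] = (2.812) / (0.572) = 4.9161.

4.9161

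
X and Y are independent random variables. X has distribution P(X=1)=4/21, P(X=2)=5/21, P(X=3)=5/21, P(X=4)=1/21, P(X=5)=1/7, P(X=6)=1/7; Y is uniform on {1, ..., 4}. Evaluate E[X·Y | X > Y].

409/42

P(X > Y) = 1/2.
Summing XY·P(x,y) over outcomes with X > Y gives 409/84.
E[X·Y | X > Y] = (409/84) / (1/2) = 409/42.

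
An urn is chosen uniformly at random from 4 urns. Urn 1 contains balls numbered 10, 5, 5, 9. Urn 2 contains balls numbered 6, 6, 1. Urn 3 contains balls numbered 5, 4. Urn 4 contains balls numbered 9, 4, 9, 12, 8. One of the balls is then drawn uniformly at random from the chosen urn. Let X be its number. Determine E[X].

E[X | urn 1] = (10+5+5+9)/4 = 29/4.
E[X | urn 2] = (6+6+1)/3 = 13/3.
E[X | urn 3] = (5+4)/2 = 9/2.
E[X | urn 4] = (9+4+9+12+8)/5 = 42/5.
By the law of total expectation,
E[X] = (1/4)·(29/4) + (1/4)·(13/3) + (1/4)·(9/2) + (1/4)·(42/5) = 1469/240.

1469/240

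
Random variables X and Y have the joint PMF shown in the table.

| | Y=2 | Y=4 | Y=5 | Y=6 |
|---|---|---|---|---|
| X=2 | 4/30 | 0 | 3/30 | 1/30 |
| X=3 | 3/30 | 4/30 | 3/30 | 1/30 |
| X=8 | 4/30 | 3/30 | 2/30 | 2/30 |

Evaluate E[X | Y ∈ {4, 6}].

57/11

P(Y ∈ {4, 6}) = 11/30.
Σ X·P over the event = 2·(1/30) + 3·(4/30) + 3·(1/30) + 8·(3/30) + 8·(2/30) = 19/10.
E[X | Y ∈ {4, 6}] = (19/10) / (11/30) = 57/11.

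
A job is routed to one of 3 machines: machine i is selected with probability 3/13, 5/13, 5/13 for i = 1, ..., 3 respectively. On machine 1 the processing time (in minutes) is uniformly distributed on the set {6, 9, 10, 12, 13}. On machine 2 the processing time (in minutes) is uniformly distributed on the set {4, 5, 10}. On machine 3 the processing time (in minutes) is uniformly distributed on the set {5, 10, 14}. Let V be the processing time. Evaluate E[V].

110/13

E[V | machine 1] = (6+9+10+12+13)/5 = 10.
E[V | machine 2] = (4+5+10)/3 = 19/3.
E[V | machine 3] = (5+10+14)/3 = 29/3.
E[V] = (3/13)·(10) + (5/13)·(19/3) + (5/13)·(29/3) = 110/13.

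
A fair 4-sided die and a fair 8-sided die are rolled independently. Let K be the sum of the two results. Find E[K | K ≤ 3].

8/3

P(K ≤ 3) = 3/32.
Σ over the event: 2·1/32 + 3·1/16 = 1/4.
E[K | K ≤ 3] = (1/4) / (3/32) = 8/3.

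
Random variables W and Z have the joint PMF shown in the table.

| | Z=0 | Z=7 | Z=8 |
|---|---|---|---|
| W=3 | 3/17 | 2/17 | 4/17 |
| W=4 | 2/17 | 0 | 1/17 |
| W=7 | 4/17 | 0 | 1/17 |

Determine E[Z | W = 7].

P(W = 7) = 5/17.
Σ Z·P over the event = 0·(4/17) + 8·(1/17) = 8/17.
E[Z | W = 7] = (8/17) / (5/17) = 8/5.

8/5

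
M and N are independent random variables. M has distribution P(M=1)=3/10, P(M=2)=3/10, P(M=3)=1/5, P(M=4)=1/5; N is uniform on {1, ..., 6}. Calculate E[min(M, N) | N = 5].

23/10

P(N = 5) = 1/6.
Summing min(M,N)·P(x,y) over outcomes with N = 5 gives 23/60.
E[min(M, N) | N = 5] = (23/60) / (1/6) = 23/10.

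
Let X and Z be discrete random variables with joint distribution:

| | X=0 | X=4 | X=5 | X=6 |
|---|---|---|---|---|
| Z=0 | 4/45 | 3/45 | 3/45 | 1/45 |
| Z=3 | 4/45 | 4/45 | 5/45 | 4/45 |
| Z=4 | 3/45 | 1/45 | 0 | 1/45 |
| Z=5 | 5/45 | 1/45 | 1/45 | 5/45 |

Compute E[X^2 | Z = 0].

159/11

P(Z = 0) = 11/45.
Σ X^2·P over the event = 0·(4/45) + 16·(3/45) + 25·(3/45) + 36·(1/45) = 53/15.
E[X^2 | Z = 0] = (53/15) / (11/45) = 159/11.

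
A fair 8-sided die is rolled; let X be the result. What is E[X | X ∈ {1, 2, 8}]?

P(X ∈ {1, 2, 8}) = 3/8.
Σ over the event: 1·1/8 + 2·1/8 + 8·1/8 = 11/8.
E[X | X ∈ {1, 2, 8}] = (11/8) / (3/8) = 11/3.

11/3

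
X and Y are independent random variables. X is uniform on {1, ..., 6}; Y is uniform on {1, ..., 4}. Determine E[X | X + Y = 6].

Outcomes with X + Y = 6: (2,4), (3,3), (4,2), (5,1), each with probability 1/24.
E[X | X + Y = 6] = (2 + 3 + 4 + 5) / 4 = 7/2.

7/2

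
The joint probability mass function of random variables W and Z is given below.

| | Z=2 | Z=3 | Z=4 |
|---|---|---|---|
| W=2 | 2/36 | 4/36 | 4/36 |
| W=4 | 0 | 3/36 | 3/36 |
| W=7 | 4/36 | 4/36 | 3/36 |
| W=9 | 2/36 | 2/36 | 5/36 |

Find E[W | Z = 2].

25/4

P(Z = 2) = 2/9.
Summing W·P(W=x,Z=y) over the conditioning event gives 25/18.
E[W | Z = 2] = (25/18) / (2/9) = 25/4.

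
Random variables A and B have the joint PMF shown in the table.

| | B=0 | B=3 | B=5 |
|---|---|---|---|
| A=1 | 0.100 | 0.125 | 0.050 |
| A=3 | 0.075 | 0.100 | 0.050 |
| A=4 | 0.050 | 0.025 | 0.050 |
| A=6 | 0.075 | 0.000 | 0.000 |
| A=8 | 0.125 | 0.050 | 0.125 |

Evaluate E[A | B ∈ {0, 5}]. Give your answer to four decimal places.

P(B ∈ {0, 5}) = 0.700.
Summing A·P(A=x,B=y) over the conditioning event gives 3.375.
E[A | B ∈ {0, 5}] = (3.375) / (0.700) = 4.8214.

4.8214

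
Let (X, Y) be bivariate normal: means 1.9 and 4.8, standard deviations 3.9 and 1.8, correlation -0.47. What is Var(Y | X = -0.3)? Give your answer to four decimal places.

For a bivariate normal, Var(Y | X=x) = σ_Y²(1 − ρ²).
Var(Y | X=-0.3) = (1.8)²·(1 − (-0.47)²) = 3.24·0.7791 = 2.5243.

2.5243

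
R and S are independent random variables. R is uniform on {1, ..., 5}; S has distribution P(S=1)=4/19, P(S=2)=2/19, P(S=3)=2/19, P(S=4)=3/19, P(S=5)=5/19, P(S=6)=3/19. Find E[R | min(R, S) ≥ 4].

9/2

P(min(R, S) ≥ 4) = 22/95.
Summing R·P(x,y) over outcomes with min(R, S) ≥ 4 gives 99/95.
E[R | min(R, S) ≥ 4] = (99/95) / (22/95) = 9/2.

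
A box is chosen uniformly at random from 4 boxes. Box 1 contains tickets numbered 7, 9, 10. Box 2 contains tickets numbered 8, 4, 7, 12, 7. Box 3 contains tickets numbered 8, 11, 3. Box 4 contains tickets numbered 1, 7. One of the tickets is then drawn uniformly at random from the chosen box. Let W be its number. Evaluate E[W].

E[W | box 1] = (7+9+10)/3 = 26/3.
E[W | box 2] = (8+4+7+12+7)/5 = 38/5.
E[W | box 3] = (8+11+3)/3 = 22/3.
E[W | box 4] = (1+7)/2 = 4.
E[W] = (1/4)·(26/3) + (1/4)·(38/5) + (1/4)·(22/3) + (1/4)·(4) = 69/10.

69/10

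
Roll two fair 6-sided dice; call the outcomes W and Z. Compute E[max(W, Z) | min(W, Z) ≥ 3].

P(min(W, Z) ≥ 3) = 4/9.
Summing max(W,Z)·P(x,y) over outcomes with min(W, Z) ≥ 3 gives 41/18.
E[max(W, Z) | min(W, Z) ≥ 3] = (41/18) / (4/9) = 41/8.

41/8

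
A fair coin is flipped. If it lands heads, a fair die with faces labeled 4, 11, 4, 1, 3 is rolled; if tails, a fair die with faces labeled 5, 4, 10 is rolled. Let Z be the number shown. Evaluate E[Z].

E[Z | heads] = (4+11+4+1+3)/5 = 23/5.
E[Z | tails] = (5+4+10)/3 = 19/3.
E[Z] = (1/2)·(23/5) + (1/2)·(19/3) = 82/15.

82/15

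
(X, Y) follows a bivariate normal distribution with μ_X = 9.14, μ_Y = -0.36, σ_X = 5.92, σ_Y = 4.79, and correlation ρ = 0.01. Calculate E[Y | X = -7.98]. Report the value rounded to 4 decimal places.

The regression of Y on X has slope ρ·σ_Y/σ_X and passes through (μ_X, μ_Y).
E[Y | X=-7.98] = -0.36 + (0.01)·(4.79/5.92)·(-7.98 − (9.14)) = -0.36 + (0.0080912)·(-17.12) = -0.4985.

-0.4985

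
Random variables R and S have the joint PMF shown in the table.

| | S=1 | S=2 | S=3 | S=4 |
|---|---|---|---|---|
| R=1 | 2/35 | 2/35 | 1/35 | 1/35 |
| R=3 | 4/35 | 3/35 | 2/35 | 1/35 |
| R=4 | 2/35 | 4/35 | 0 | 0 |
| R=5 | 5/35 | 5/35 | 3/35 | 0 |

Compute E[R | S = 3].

P(S = 3) = 6/35.
Σ R·P over the event = 1·(1/35) + 3·(2/35) + 5·(3/35) = 22/35.
E[R | S = 3] = (22/35) / (6/35) = 11/3.

11/3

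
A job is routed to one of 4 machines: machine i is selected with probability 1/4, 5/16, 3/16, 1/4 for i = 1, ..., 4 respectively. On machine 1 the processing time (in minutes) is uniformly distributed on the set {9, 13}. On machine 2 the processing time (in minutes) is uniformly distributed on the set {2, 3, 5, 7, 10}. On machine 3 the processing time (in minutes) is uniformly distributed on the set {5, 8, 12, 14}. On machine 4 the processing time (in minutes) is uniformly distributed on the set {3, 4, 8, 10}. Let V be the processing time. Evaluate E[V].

E[V | machine 1] = (9+13)/2 = 11.
E[V | machine 2] = (2+3+5+7+10)/5 = 27/5.
E[V | machine 3] = (5+8+12+14)/4 = 39/4.
E[V | machine 4] = (3+4+8+10)/4 = 25/4.
By the law of total expectation,
E[V] = (1/4)·(11) + (5/16)·(27/5) + (3/16)·(39/4) + (1/4)·(25/4) = 501/64.

501/64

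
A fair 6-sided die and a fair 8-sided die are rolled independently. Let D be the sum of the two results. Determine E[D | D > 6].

314/33

P(D > 6) = 11/16.
Σ over the event: 7·1/8 + 8·1/8 + 9·1/8 + 10·5/48 + 11·1/12 + 12·1/16 + 13·1/24 + 14·1/48 = 157/24.
E[D | D > 6] = (157/24) / (11/16) = 314/33.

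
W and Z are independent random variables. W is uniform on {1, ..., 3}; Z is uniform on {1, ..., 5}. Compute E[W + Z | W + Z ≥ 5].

P(W + Z ≥ 5) = 3/5.
Summing (W+Z)·P(x,y) over outcomes with W + Z ≥ 5 gives 11/3.
E[W + Z | W + Z ≥ 5] = (11/3) / (3/5) = 55/9.

55/9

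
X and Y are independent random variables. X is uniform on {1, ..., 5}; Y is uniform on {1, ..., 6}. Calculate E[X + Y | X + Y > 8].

Outcomes with X + Y > 8: (3,6), (4,5), (4,6), (5,4), (5,5), (5,6), each with probability 1/30.
E[X + Y | X + Y > 8] = (9 + 9 + 10 + 9 + 10 + 11) / 6 = 29/3.

29/3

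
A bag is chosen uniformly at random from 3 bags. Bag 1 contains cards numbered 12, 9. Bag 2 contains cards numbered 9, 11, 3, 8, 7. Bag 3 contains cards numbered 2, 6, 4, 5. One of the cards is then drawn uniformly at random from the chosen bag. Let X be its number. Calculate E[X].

E[X | bag 1] = (12+9)/2 = 21/2.
E[X | bag 2] = (9+11+3+8+7)/5 = 38/5.
E[X | bag 3] = (2+6+4+5)/4 = 17/4.
By the law of total expectation,
E[X] = (1/3)·(21/2) + (1/3)·(38/5) + (1/3)·(17/4) = 149/20.

149/20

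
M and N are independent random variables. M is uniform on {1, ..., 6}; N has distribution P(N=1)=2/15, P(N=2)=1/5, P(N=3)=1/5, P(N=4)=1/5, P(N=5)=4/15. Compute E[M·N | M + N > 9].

292/11

P(M + N > 9) = 11/90.
Summing MN·P(x,y) over outcomes with M + N > 9 gives 146/45.
E[M·N | M + N > 9] = (146/45) / (11/90) = 292/11.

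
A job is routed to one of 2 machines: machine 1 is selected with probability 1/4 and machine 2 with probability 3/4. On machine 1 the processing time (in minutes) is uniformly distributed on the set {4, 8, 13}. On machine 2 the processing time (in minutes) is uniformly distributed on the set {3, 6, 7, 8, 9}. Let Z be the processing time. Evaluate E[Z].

E[Z | machine 1] = (4+8+13)/3 = 25/3.
E[Z | machine 2] = (3+6+7+8+9)/5 = 33/5.
E[Z] = (1/4)·(25/3) + (3/4)·(33/5) = 211/30.

211/30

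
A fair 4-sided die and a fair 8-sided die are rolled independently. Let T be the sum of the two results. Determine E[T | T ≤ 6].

32/7

P(T ≤ 6) = 7/16.
Σ over the event: 2·1/32 + 3·1/16 + 4·3/32 + 5·1/8 + 6·1/8 = 2.
E[T | T ≤ 6] = (2) / (7/16) = 32/7.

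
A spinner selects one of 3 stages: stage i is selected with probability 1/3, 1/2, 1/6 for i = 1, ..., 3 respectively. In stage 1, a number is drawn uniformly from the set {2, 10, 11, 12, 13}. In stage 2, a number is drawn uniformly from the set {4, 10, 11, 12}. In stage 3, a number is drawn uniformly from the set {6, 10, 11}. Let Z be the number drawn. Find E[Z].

373/40

E[Z | stage 1] = (2+10+11+12+13)/5 = 48/5.
E[Z | stage 2] = (4+10+11+12)/4 = 37/4.
E[Z | stage 3] = (6+10+11)/3 = 9.
By the law of total expectation,
E[Z] = (1/3)·(48/5) + (1/2)·(37/4) + (1/6)·(9) = 373/40.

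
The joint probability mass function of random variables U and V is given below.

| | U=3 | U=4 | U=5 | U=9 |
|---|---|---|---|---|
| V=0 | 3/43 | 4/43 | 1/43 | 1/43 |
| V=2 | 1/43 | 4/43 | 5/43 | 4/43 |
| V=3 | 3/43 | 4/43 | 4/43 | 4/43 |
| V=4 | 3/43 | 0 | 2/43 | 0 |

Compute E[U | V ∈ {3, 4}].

P(V ∈ {3, 4}) = 20/43.
Σ U·P over the event = 3·(3/43) + 3·(3/43) + 4·(4/43) + 5·(4/43) + 5·(2/43) + 9·(4/43) = 100/43.
E[U | V ∈ {3, 4}] = (100/43) / (20/43) = 5.

5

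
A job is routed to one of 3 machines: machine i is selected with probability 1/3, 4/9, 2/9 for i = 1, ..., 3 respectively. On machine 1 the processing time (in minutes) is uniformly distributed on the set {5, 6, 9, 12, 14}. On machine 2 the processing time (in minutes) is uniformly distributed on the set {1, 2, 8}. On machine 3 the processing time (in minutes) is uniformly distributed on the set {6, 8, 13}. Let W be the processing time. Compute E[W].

E[W | machine 1] = (5+6+9+12+14)/5 = 46/5.
E[W | machine 2] = (1+2+8)/3 = 11/3.
E[W | machine 3] = (6+8+13)/3 = 9.
By the law of total expectation,
E[W] = (1/3)·(46/5) + (4/9)·(11/3) + (2/9)·(9) = 904/135.

904/135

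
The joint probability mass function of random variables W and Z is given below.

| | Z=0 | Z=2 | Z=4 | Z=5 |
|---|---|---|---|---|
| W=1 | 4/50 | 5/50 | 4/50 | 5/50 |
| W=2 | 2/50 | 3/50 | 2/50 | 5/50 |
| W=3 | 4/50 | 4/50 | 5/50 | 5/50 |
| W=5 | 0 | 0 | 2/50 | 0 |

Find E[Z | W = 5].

P(W = 5) = 1/25.
Σ Z·P over the event = 4·(2/50) = 4/25.
E[Z | W = 5] = (4/25) / (1/25) = 4.

4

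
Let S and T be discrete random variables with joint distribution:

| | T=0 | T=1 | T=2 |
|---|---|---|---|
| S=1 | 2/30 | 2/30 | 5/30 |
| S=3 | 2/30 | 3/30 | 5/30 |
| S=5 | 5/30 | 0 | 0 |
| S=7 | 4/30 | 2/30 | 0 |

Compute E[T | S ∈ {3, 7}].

15/16

P(S ∈ {3, 7}) = 8/15.
Summing T·P(S=x,T=y) over the conditioning event gives 1/2.
E[T | S ∈ {3, 7}] = (1/2) / (8/15) = 15/16.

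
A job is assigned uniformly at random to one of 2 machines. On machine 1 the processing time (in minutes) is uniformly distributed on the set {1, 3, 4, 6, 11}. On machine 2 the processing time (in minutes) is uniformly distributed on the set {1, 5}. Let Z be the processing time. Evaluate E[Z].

E[Z | machine 1] = (1+3+4+6+11)/5 = 5.
E[Z | machine 2] = (1+5)/2 = 3.
By the law of total expectation,
E[Z] = (1/2)·(5) + (1/2)·(3) = 4.

4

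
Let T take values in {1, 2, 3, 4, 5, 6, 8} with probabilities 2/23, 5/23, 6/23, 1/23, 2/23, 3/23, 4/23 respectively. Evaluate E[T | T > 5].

P(T > 5) = 7/23.
Σ over the event: 6·3/23 + 8·4/23 = 50/23.
E[T | T > 5] = (50/23) / (7/23) = 50/7.

50/7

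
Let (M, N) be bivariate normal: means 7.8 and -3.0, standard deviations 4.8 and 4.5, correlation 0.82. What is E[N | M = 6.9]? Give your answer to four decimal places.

The regression of N on M has slope ρ·σ_N/σ_M and passes through (μ_M, μ_N).
E[N | M=6.9] = -3.0 + (0.82)·(4.5/4.8)·(6.9 − (7.8)) = -3.0 + (0.76875)·(-0.9) = -3.6919.

-3.6919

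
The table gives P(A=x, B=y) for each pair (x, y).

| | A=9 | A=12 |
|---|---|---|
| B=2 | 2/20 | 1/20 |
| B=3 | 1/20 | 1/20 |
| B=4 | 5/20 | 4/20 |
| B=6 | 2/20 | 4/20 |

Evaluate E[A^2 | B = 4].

109

P(B = 4) = 9/20.
Σ A^2·P over the event = 81·(5/20) + 144·(4/20) = 981/20.
E[A^2 | B = 4] = (981/20) / (9/20) = 109.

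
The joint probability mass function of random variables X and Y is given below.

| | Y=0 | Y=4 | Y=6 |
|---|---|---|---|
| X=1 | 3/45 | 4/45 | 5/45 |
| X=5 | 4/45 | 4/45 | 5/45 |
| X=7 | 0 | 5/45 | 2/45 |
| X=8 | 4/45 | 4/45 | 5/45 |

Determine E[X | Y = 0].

5

P(Y = 0) = 11/45.
Σ X·P over the event = 1·(3/45) + 5·(4/45) + 8·(4/45) = 11/9.
E[X | Y = 0] = (11/9) / (11/45) = 5.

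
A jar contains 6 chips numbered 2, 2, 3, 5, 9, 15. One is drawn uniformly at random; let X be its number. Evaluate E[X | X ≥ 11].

P(X ≥ 11) = 1/6.
Σ over the event: 15·1/6 = 5/2.
E[X | X ≥ 11] = (5/2) / (1/6) = 15.

15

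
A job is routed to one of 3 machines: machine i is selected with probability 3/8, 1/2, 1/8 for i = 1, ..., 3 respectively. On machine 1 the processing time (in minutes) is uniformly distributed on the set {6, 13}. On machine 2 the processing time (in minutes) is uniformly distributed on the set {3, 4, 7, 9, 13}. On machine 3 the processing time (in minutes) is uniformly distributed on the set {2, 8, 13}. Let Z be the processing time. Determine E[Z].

E[Z | machine 1] = (6+13)/2 = 19/2.
E[Z | machine 2] = (3+4+7+9+13)/5 = 36/5.
E[Z | machine 3] = (2+8+13)/3 = 23/3.
E[Z] = (3/8)·(19/2) + (1/2)·(36/5) + (1/8)·(23/3) = 1949/240.

1949/240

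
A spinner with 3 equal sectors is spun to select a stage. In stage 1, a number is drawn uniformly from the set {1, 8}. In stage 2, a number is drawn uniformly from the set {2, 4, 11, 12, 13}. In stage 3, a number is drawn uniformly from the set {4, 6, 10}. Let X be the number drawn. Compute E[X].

587/90

E[X | stage 1] = (1+8)/2 = 9/2.
E[X | stage 2] = (2+4+11+12+13)/5 = 42/5.
E[X | stage 3] = (4+6+10)/3 = 20/3.
E[X] = (1/3)·(9/2) + (1/3)·(42/5) + (1/3)·(20/3) = 587/90.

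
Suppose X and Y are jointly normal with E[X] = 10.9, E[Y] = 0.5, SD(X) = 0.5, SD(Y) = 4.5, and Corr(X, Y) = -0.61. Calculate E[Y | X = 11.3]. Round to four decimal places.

-1.6960

For a bivariate normal, E[Y | X=x] = μ_Y + ρ·(σ_Y/σ_X)·(x − μ_X).
E[Y | X=11.3] = 0.5 + (-0.61)·(4.5/0.5)·(11.3 − (10.9)) = 0.5 + (-5.49)·(0.4) = -1.6960.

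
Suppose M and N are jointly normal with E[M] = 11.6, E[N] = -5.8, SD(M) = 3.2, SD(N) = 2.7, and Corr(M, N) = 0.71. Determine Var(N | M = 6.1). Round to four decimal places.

3.6151

For a bivariate normal, Var(N | M=x) = σ_N²(1 − ρ²).
Var(N | M=6.1) = (2.7)²·(1 − (0.71)²) = 7.29·0.4959 = 3.6151.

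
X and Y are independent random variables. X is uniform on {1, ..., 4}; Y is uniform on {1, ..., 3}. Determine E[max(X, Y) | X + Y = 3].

Outcomes with X + Y = 3: (1,2), (2,1), each with probability 1/12.
E[max(X, Y) | X + Y = 3] = (2 + 2) / 2 = 2.

2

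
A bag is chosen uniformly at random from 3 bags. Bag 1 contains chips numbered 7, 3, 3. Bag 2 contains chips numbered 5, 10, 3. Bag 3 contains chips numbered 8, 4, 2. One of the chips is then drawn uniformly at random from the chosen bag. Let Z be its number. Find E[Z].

5

E[Z | bag 1] = (7+3+3)/3 = 13/3.
E[Z | bag 2] = (5+10+3)/3 = 6.
E[Z | bag 3] = (8+4+2)/3 = 14/3.
E[Z] = (1/3)·(13/3) + (1/3)·(6) + (1/3)·(14/3) = 5.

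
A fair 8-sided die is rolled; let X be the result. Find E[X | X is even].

Given X is even, X is equally likely to be any of {2, 4, 6, 8}.
E[X | X is even] = (2 + 4 + 6 + 8) / 4 = 5.

5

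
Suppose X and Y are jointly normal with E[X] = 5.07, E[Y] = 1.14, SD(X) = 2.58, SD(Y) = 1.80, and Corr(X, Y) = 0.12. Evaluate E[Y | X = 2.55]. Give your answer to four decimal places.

The regression of Y on X has slope ρ·σ_Y/σ_X and passes through (μ_X, μ_Y).
E[Y | X=2.55] = 1.14 + (0.12)·(1.80/2.58)·(2.55 − (5.07)) = 1.14 + (0.083721)·(-2.52) = 0.9290.

0.9290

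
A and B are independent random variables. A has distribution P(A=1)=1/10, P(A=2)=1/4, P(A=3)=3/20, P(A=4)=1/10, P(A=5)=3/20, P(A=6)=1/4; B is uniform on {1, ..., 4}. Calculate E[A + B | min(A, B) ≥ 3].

P(min(A, B) ≥ 3) = 13/40.
Summing (A+B)·P(x,y) over outcomes with min(A, B) ≥ 3 gives 43/16.
E[A + B | min(A, B) ≥ 3] = (43/16) / (13/40) = 215/26.

215/26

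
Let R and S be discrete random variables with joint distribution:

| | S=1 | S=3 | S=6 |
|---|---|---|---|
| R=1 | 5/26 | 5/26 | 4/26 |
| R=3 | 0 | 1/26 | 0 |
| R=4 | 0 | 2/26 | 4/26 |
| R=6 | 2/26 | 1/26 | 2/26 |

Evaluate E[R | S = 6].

P(S = 6) = 5/13.
Σ R·P over the event = 1·(4/26) + 4·(4/26) + 6·(2/26) = 16/13.
E[R | S = 6] = (16/13) / (5/13) = 16/5.

16/5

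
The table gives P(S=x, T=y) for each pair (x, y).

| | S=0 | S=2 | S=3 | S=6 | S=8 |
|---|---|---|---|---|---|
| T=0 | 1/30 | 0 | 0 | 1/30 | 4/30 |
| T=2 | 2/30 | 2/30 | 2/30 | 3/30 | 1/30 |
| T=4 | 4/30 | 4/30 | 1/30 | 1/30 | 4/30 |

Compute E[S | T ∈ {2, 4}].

P(T ∈ {2, 4}) = 4/5.
Summing S·P(S=x,T=y) over the conditioning event gives 17/6.
E[S | T ∈ {2, 4}] = (17/6) / (4/5) = 85/24.

85/24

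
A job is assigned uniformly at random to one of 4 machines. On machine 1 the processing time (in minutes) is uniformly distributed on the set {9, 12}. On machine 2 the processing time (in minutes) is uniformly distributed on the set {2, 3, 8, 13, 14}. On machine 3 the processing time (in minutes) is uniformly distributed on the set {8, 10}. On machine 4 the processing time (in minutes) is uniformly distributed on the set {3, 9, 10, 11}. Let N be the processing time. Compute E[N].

143/16

E[N | machine 1] = (9+12)/2 = 21/2.
E[N | machine 2] = (2+3+8+13+14)/5 = 8.
E[N | machine 3] = (8+10)/2 = 9.
E[N | machine 4] = (3+9+10+11)/4 = 33/4.
E[N] = (1/4)·(21/2) + (1/4)·(8) + (1/4)·(9) + (1/4)·(33/4) = 143/16.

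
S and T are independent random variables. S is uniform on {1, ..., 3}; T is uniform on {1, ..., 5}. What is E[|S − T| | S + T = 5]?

5/3

P(S + T = 5) = 1/5.
Summing |S−T|·P(x,y) over outcomes with S + T = 5 gives 1/3.
E[|S − T| | S + T = 5] = (1/3) / (1/5) = 5/3.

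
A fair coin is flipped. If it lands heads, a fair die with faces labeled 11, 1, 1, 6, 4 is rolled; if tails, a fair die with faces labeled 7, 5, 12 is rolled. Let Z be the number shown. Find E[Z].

E[Z | heads] = (11+1+1+6+4)/5 = 23/5.
E[Z | tails] = (7+5+12)/3 = 8.
By the law of total expectation,
E[Z] = (1/2)·(23/5) + (1/2)·(8) = 63/10.

63/10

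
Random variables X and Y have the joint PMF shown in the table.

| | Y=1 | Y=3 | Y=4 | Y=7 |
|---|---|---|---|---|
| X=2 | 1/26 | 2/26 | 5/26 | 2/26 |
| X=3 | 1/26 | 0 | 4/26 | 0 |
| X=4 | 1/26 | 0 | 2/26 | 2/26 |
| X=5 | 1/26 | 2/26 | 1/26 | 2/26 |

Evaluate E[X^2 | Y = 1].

P(Y = 1) = 2/13.
Σ X^2·P over the event = 4·(1/26) + 9·(1/26) + 16·(1/26) + 25·(1/26) = 27/13.
E[X^2 | Y = 1] = (27/13) / (2/13) = 27/2.

27/2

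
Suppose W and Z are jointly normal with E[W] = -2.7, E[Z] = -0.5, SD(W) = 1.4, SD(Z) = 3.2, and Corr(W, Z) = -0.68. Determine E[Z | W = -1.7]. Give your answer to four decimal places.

-2.0543

E[Z | W=x] = μ_Z + ρ(σ_Z/σ_W)(x − μ_W) for jointly normal variables.
E[Z | W=-1.7] = -0.5 + (-0.68)·(3.2/1.4)·(-1.7 − (-2.7)) = -0.5 + (-1.5543)·(1) = -2.0543.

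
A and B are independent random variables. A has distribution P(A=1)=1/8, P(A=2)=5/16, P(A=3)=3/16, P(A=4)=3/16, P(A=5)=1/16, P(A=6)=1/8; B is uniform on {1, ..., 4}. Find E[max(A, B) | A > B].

P(A > B) = 1/2.
Summing max(A,B)·P(x,y) over outcomes with A > B gives 33/16.
E[max(A, B) | A > B] = (33/16) / (1/2) = 33/8.

33/8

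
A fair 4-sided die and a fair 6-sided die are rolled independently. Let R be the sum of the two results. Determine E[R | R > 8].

28/3

P(R > 8) = 1/8.
Σ over the event: 9·1/12 + 10·1/24 = 7/6.
E[R | R > 8] = (7/6) / (1/8) = 28/3.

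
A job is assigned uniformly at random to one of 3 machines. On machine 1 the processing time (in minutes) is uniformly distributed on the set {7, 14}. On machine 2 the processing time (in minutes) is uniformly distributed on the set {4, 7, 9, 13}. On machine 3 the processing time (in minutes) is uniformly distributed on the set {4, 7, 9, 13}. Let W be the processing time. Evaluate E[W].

E[W | machine 1] = (7+14)/2 = 21/2.
E[W | machine 2] = (4+7+9+13)/4 = 33/4.
E[W | machine 3] = (4+7+9+13)/4 = 33/4.
By the law of total expectation,
E[W] = (1/3)·(21/2) + (1/3)·(33/4) + (1/3)·(33/4) = 9.

9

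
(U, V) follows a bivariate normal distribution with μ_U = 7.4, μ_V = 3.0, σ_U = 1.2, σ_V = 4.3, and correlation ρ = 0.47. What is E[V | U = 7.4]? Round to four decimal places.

For a bivariate normal, E[V | U=x] = μ_V + ρ·(σ_V/σ_U)·(x − μ_U).
E[V | U=7.4] = 3.0 + (0.47)·(4.3/1.2)·(7.4 − (7.4)) = 3.0 + (1.6842)·(0) = 3.0000.

3.0000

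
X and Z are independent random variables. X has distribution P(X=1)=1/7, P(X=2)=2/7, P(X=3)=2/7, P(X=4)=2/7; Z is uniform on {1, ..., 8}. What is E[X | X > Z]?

P(X > Z) = 3/14.
Summing X·P(x,y) over outcomes with X > Z gives 5/7.
E[X | X > Z] = (5/7) / (3/14) = 10/3.

10/3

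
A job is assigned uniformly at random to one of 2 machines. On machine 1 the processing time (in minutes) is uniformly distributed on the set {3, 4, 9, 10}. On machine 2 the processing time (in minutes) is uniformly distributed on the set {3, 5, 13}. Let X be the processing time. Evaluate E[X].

27/4

E[X | machine 1] = (3+4+9+10)/4 = 13/2.
E[X | machine 2] = (3+5+13)/3 = 7.
E[X] = (1/2)·(13/2) + (1/2)·(7) = 27/4.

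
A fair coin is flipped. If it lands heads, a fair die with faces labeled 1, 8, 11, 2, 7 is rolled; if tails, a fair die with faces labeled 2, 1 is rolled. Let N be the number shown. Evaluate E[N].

E[N | heads] = (1+8+11+2+7)/5 = 29/5.
E[N | tails] = (2+1)/2 = 3/2.
E[N] = (1/2)·(29/5) + (1/2)·(3/2) = 73/20.

73/20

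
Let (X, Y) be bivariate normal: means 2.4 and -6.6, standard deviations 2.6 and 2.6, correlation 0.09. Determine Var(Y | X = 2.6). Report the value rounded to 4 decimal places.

6.7052

Var(Y | X=x) = (1 − ρ²)·σ_Y².
Var(Y | X=2.6) = (2.6)²·(1 − (0.09)²) = 6.76·0.9919 = 6.7052.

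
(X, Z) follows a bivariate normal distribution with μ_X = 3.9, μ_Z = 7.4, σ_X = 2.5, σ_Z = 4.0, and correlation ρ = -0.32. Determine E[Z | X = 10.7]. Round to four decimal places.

3.9184

E[Z | X=x] = μ_Z + ρ(σ_Z/σ_X)(x − μ_X) for jointly normal variables.
E[Z | X=10.7] = 7.4 + (-0.32)·(4.0/2.5)·(10.7 − (3.9)) = 7.4 + (-0.512)·(6.8) = 3.9184.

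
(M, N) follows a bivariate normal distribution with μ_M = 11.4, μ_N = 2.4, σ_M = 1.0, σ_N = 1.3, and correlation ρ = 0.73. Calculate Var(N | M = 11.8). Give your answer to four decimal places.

0.7894

Var(N | M=x) = (1 − ρ²)·σ_N².
Var(N | M=11.8) = (1.3)²·(1 − (0.73)²) = 1.69·0.4671 = 0.7894.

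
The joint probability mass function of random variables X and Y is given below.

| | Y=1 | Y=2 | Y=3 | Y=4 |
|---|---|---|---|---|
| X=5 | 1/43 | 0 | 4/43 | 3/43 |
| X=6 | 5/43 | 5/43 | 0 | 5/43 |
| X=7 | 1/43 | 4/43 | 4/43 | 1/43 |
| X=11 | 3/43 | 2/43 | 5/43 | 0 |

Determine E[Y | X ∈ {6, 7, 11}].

82/35

P(X ∈ {6, 7, 11}) = 35/43.
Summing Y·P(X=x,Y=y) over the conditioning event gives 82/43.
E[Y | X ∈ {6, 7, 11}] = (82/43) / (35/43) = 82/35.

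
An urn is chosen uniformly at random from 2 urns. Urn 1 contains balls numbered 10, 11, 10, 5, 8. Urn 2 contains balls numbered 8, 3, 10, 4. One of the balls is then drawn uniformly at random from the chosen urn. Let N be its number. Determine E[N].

E[N | urn 1] = (10+11+10+5+8)/5 = 44/5.
E[N | urn 2] = (8+3+10+4)/4 = 25/4.
By the law of total expectation,
E[N] = (1/2)·(44/5) + (1/2)·(25/4) = 301/40.

301/40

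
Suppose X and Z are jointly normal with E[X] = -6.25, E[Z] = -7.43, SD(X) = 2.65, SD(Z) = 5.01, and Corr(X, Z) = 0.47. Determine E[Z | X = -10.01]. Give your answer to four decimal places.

The regression of Z on X has slope ρ·σ_Z/σ_X and passes through (μ_X, μ_Z).
E[Z | X=-10.01] = -7.43 + (0.47)·(5.01/2.65)·(-10.01 − (-6.25)) = -7.43 + (0.88857)·(-3.76) = -10.7710.

-10.7710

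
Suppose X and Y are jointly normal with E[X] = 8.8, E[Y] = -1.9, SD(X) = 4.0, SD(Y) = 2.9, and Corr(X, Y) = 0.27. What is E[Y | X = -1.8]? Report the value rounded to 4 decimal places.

-3.9750

For a bivariate normal, E[Y | X=x] = μ_Y + ρ·(σ_Y/σ_X)·(x − μ_X).
E[Y | X=-1.8] = -1.9 + (0.27)·(2.9/4.0)·(-1.8 − (8.8)) = -1.9 + (0.19575)·(-10.6) = -3.9750.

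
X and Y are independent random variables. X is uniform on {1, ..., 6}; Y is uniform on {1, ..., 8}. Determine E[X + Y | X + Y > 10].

12

Outcomes with X + Y > 10: (3,8), (4,7), (4,8), (5,6), (5,7), (5,8), (6,5), (6,6), (6,7), (6,8), each with probability 1/48.
E[X + Y | X + Y > 10] = (11 + 11 + 12 + 11 + 12 + 13 + 11 + 12 + 13 + 14) / 10 = 12.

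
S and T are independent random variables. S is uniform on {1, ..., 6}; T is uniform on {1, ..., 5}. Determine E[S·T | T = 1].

7/2

Outcomes with T = 1: (1,1), (2,1), (3,1), (4,1), (5,1), (6,1), each with probability 1/30.
E[S·T | T = 1] = (1 + 2 + 3 + 4 + 5 + 6) / 6 = 7/2.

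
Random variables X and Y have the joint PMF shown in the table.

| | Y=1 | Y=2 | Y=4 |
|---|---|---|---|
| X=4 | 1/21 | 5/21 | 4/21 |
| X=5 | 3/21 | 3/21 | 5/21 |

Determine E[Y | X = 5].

29/11

P(X = 5) = 11/21.
Σ Y·P over the event = 1·(3/21) + 2·(3/21) + 4·(5/21) = 29/21.
E[Y | X = 5] = (29/21) / (11/21) = 29/11.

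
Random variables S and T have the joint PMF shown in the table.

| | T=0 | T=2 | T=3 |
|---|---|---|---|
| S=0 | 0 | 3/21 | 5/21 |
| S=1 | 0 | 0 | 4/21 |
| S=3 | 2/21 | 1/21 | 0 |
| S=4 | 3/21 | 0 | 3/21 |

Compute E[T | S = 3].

2/3

P(S = 3) = 1/7.
Summing T·P(S=x,T=y) over the conditioning event gives 2/21.
E[T | S = 3] = (2/21) / (1/7) = 2/3.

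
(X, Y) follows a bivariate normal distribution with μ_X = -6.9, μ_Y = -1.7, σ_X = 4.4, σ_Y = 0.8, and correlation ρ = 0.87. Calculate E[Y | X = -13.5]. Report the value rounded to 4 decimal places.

For a bivariate normal, E[Y | X=x] = μ_Y + ρ·(σ_Y/σ_X)·(x − μ_X).
E[Y | X=-13.5] = -1.7 + (0.87)·(0.8/4.4)·(-13.5 − (-6.9)) = -1.7 + (0.15818)·(-6.6) = -2.7440.

-2.7440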